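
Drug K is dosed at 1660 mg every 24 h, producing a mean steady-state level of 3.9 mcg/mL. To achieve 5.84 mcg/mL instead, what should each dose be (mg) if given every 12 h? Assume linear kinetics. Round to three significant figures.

1240 mg

With linear kinetics, Css is proportional to dose rate (D/τ) at fixed clearance.
D₂ = D₁ × (Css,target / Css,current) × (τ₂/τ₁) = 1660 × (5.84/3.9) × (12/24) = 1243 mg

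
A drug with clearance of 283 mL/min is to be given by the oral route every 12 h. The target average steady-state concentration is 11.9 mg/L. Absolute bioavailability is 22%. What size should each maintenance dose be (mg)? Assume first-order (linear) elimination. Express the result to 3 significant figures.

11000 mg

Convert clearance: 283 mL/min × 60 min/h ÷ 1000 mL/L = 16.98 L/h
At steady state, dose per interval replaces the amount cleared in that interval: F·D/τ = CL·Css.
D = CL × Css × τ / F = 16.98 × 11.9 × 12 / 0.22 = 11020 mg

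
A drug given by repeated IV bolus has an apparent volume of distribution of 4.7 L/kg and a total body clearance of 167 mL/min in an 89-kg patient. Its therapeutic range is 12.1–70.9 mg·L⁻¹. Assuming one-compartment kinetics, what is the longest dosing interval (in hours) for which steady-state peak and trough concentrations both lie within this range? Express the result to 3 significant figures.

Vd(total) = 89 kg × 4.7 L/kg = 418.3 L
Convert clearance: 167 mL/min × 60 min/h ÷ 1000 mL/L = 10.02 L/h
k = CL / Vd = 10.02 / 418.3 = 0.02395 h⁻¹
Between IV bolus doses, concentration decays as C = C₀·e^(−kτ), so C_peak/C_trough = e^(kτ).
τ_max = ln(C_peak/C_trough) / k = ln(70.9/12.1) / 0.02395 = 1.768 / 0.02395 = 73.82 h

73.8 h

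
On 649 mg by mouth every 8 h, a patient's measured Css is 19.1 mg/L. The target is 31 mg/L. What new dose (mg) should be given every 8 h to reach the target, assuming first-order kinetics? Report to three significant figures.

With linear kinetics, Css is proportional to dose rate (D/τ) at fixed clearance.
D₂ = D₁ × (Css,target / Css,current) = 649 × 31/19.1 = 1053 mg

1050 mg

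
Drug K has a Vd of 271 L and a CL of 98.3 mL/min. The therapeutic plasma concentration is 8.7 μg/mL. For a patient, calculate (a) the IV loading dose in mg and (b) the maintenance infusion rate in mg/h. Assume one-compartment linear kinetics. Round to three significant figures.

Loading dose = Vd × C = 271.0 × 8.7 = 2358 mg
CL = 98.3 mL/min = 98.3 × 0.06 = 5.898 L/h
Maintenance: replace elimination → rate = CL × Css = 5.898 × 8.7 = 51.31 mg/h

(a) 2360 mg; (b) 51.3 mg/h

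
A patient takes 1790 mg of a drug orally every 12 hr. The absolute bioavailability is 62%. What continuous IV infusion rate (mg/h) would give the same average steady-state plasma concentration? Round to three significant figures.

92.5 mg/h

Equivalent systemic input: infusion rate = F·D/τ.
Rate = 0.62 × 1790 / 12 = 92.48 mg/h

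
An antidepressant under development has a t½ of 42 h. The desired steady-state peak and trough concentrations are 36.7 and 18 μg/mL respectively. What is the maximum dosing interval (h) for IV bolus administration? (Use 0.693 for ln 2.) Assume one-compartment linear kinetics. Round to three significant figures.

43.2 h

k = 0.693 / t½ = 0.693 / 42 = 0.01650 h⁻¹
Between IV bolus doses, concentration decays as C = C₀·e^(−kτ), so C_peak/C_trough = e^(kτ).
τ_max = ln(C_peak/C_trough) / k = ln(36.7/18) / 0.01650 = 0.7124 / 0.01650 = 43.18 h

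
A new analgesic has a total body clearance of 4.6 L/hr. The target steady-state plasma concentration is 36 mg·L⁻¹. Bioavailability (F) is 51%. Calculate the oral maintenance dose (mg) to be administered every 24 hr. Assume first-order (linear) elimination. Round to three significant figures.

D = CL × Css × τ / F = 4.600 × 36 × 24 / 0.51 = 7793 mg

7790 mg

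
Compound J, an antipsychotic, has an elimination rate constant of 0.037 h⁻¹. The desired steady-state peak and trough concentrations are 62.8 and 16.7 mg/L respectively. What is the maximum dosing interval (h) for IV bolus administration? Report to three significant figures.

Between IV bolus doses, concentration decays as C = C₀·e^(−kτ), so C_peak/C_trough = e^(kτ).
τ_max = ln(C_peak/C_trough) / k = ln(62.8/16.7) / 0.03700 = 1.325 / 0.03700 = 35.81 h

35.8 h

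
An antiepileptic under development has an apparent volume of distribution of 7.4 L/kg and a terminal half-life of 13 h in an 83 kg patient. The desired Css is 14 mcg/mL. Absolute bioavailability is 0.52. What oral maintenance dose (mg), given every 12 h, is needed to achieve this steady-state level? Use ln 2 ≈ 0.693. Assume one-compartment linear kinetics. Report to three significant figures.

10600 mg

Vd(total) = 83 kg × 7.4 L/kg = 614.2 L
CL = ln 2 · Vd / t½ = 0.693 × 614.2 / 13 = 32.74 L/h
D = CL × Css × τ / F = 32.74 × 14 × 12 / 0.52 = 10580 mg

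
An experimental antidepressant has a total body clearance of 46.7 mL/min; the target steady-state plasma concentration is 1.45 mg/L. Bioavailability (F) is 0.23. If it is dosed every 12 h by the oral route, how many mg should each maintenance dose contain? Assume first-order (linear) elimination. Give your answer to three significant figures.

Convert clearance: 46.7 mL/min × 60 min/h ÷ 1000 mL/L = 2.802 L/h
D = CL × Css × τ / F = 2.802 × 1.45 × 12 / 0.23 = 212.0 mg

212 mg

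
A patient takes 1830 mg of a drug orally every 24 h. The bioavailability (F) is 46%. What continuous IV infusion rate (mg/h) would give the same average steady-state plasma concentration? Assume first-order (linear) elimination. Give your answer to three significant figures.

Equivalent systemic input: infusion rate = F·D/τ.
Rate = 0.46 × 1830 / 24 = 35.08 mg/h

35.1 mg/h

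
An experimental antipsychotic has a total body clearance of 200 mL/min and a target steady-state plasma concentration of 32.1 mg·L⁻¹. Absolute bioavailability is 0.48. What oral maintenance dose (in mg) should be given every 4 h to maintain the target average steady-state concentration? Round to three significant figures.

Convert clearance: 200 mL/min × 60 min/h ÷ 1000 mL/L = 12.00 L/h
D = CL × Css × τ / F = 12.00 × 32.1 × 4 / 0.48 = 3210 mg

3210 mg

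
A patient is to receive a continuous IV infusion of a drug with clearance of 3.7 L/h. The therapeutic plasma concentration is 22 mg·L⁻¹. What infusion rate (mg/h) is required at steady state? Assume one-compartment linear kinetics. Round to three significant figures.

81.4 mg/h

Infusion rate = CL · Css = 3.700 L/h × 22 mg/L = 81.40 mg/h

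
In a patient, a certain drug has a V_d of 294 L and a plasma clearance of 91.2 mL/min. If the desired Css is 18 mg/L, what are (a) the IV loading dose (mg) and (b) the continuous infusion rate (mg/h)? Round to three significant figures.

Loading: fill Vd to C_target → 294.0 L × 18 mg/L = 5292 mg
CL = 91.2 mL/min = 91.2 × 0.06 = 5.472 L/h
Maintenance: replace elimination → rate = CL × Css = 5.472 × 18 = 98.50 mg/h

(a) 5290 mg; (b) 98.5 mg/h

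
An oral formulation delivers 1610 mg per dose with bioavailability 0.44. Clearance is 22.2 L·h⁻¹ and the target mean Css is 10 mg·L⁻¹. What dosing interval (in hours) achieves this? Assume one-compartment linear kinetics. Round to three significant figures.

3.19 h

F·D/τ = CL·Css → τ = F·D / (CL·Css).
τ = 0.44 × 1610 / (22.2 × 10) = 3.191 h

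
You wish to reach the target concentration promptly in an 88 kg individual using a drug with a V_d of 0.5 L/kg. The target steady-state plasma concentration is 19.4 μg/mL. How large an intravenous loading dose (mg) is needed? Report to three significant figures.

854 mg

Total Vd = 0.5 × 88 = 44.00 L
The loading dose fills Vd to the target concentration.
LD = Vd × C = 44.00 × 19.40 = 853.6 mg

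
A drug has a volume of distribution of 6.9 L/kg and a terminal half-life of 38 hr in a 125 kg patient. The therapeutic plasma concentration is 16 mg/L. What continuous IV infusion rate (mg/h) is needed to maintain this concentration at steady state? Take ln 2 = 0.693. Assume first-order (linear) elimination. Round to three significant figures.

252 mg/h

Total Vd = 6.9 × 125 = 862.5 L
CL = ln 2 · Vd / t½ = 0.693 × 862.5 / 38 = 15.73 L/h
Infusion rate = CL × Css = 15.73 × 16 = 251.7 mg/h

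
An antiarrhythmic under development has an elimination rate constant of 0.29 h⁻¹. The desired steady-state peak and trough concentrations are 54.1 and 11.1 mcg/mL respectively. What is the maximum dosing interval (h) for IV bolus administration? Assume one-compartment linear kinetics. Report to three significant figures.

5.46 h

Between IV bolus doses, concentration decays as C = C₀·e^(−kτ), so C_peak/C_trough = e^(kτ).
τ_max = ln(C_peak/C_trough) / k = ln(54.1/11.1) / 0.2900 = 1.584 / 0.2900 = 5.462 h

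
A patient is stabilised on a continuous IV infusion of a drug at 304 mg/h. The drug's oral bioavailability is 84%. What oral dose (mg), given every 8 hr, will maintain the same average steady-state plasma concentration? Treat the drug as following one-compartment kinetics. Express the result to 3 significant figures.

To maintain the same Css, the systemic dosing rate must be unchanged: F·D/τ = infusion rate.
D = rate × τ / F = 304 × 8 / 0.84 = 2895 mg

2900 mg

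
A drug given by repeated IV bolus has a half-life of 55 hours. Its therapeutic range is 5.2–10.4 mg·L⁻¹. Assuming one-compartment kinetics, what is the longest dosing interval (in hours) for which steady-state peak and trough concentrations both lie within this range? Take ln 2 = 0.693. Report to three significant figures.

55.0 h

k = 0.693 / t½ = 0.693 / 55 = 0.01260 h⁻¹
Between IV bolus doses, concentration decays as C = C₀·e^(−kτ), so C_peak/C_trough = e^(kτ).
τ_max = ln(C_peak/C_trough) / k = ln(10.4/5.2) / 0.01260 = 0.6931 / 0.01260 = 55.01 h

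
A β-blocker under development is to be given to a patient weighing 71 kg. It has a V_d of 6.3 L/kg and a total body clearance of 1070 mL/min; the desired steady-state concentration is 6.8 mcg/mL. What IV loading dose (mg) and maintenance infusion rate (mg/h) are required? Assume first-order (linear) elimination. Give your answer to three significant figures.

Total Vd = 6.3 × 71 = 447.3 L
Loading: fill Vd to C_target → 447.3 L × 6.8 mg/L = 3042 mg
CL = 1070 mL/min × 60/1000 = 64.20 L/h
Maintenance infusion rate = CL × Css = 64.20 × 6.8 = 436.6 mg/h

(a) 3040 mg; (b) 437 mg/h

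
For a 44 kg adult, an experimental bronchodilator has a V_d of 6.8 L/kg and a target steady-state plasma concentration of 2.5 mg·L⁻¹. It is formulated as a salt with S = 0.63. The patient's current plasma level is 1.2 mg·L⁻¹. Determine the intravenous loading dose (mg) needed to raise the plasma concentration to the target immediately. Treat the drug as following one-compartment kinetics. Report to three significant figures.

617 mg

Total Vd = 6.8 × 44 = 299.2 L
The loading dose fills Vd to the target concentration.
Concentration deficit ΔC = 2.5 − 1.2 = 1.300 mg/L
LD = Vd × ΔC / S = 299.2 × 1.300 / 0.63 = 617.4 mg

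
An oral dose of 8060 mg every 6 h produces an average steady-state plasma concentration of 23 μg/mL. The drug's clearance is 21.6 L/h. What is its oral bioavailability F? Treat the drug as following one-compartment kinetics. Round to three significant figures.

F·D/τ = CL·Css at steady state → F = CL·Css·τ / D.
F = 21.6 × 23 × 6 / 8060 = 0.370

0.370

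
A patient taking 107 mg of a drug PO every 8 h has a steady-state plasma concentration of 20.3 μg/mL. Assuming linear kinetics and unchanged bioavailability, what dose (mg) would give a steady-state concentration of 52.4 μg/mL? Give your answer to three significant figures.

With linear kinetics, Css is proportional to dose rate (D/τ) at fixed clearance.
D₂ = D₁ × (Css,target / Css,current) = 107 × 52.4/20.3 = 276.2 mg

276 mg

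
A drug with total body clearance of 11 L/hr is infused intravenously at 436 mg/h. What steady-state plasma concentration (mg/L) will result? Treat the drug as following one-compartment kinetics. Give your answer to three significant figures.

Css = rate / CL = 436 / 11.00 = 39.64 mg/L

39.6 mg/L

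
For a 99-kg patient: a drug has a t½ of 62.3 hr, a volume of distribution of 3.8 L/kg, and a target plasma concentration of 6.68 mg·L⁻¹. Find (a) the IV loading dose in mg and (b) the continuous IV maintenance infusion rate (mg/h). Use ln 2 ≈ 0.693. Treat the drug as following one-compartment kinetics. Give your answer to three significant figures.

(a) 2510 mg; (b) 28.0 mg/h

Vd = 3.8 L/kg × 99 kg = 376.2 L
LD = Vd × C = 376.2 × 6.68 = 2513 mg
CL = 0.693 × Vd / t½ = 0.693 × 376.2 / 62.3 = 4.185 L/h
Infusion rate = CL × Css = 4.185 × 6.68 = 27.96 mg/h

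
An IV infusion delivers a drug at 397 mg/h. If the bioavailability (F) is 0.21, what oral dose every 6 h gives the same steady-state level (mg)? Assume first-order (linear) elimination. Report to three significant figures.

11300 mg

To maintain the same Css, the systemic dosing rate must be unchanged: F·D/τ = infusion rate.
D = rate × τ / F = 397 × 6 / 0.21 = 11340 mg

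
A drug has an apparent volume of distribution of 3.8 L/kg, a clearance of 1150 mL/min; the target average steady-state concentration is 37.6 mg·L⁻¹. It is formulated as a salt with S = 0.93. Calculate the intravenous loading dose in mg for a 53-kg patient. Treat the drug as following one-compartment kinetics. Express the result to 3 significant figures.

Vd(total) = 53 kg × 3.8 L/kg = 201.4 L
LD = Vd × C / S = 201.4 × 37.60 / 0.93 = 8143 mg

8140 mg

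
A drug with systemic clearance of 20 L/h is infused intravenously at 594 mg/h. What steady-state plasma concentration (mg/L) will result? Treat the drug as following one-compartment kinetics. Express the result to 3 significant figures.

29.7 mg/L

Css = rate / CL = 594 / 20.00 = 29.70 mg/L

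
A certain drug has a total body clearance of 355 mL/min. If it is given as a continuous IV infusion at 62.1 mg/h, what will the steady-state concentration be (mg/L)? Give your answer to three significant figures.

2.92 mg/L

CL = 355 mL/min = 355 × 0.06 = 21.30 L/h
Css = rate / CL = 62.1 / 21.30 = 2.915 mg/L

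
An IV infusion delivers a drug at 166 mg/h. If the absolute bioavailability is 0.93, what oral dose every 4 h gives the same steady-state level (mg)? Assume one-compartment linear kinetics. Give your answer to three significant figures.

714 mg

To maintain the same Css, the systemic dosing rate must be unchanged: F·D/τ = infusion rate.
D = rate × τ / F = 166 × 4 / 0.93 = 714.0 mg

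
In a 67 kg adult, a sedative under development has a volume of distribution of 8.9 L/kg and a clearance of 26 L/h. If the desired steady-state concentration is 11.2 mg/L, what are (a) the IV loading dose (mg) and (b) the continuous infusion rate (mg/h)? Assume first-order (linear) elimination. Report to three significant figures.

(a) 6680 mg; (b) 291 mg/h

Vd = 8.9 L/kg × 67 kg = 596.3 L
LD = Vd · C_target = 596.3 × 11.2 = 6679 mg
Maintenance: replace elimination → rate = CL × Css = 26.00 × 11.2 = 291.2 mg/h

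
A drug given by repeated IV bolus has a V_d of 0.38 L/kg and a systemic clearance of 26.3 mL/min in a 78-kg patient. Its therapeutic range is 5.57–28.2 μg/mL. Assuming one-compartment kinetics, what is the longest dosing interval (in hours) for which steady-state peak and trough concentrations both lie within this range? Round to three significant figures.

30.5 h

Vd(total) = 78 kg × 0.38 L/kg = 29.64 L
CL = 26.3 mL/min = 26.3 × 0.06 = 1.578 L/h
k = CL / Vd = 1.578 / 29.64 = 0.05324 h⁻¹
Between IV bolus doses, concentration decays as C = C₀·e^(−kτ), so C_peak/C_trough = e^(kτ).
τ_max = ln(C_peak/C_trough) / k = ln(28.2/5.57) / 0.05324 = 1.622 / 0.05324 = 30.47 h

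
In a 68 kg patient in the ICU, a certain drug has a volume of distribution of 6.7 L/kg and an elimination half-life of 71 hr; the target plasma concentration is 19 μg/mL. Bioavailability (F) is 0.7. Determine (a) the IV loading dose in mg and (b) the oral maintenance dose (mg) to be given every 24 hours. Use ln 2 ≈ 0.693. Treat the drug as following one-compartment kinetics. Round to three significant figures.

(a) 8660 mg; (b) 2900 mg

Vd = 6.7 L/kg × 68 kg = 455.6 L
LD = Vd × C = 455.6 × 19 = 8656 mg
CL = 0.693 × Vd / t½ = 0.693 × 455.6 / 71 = 4.447 L/h
D = CL × Css × τ / F = 4.447 × 19 × 24 / 0.7 = 2897 mg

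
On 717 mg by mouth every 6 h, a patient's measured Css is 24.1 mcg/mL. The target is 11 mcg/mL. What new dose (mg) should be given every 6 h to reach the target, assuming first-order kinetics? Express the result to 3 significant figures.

For first-order elimination, Css ∝ F·D/(CL·τ); F and CL are unchanged, so Css ∝ D/τ.
D₂ = D₁ × (Css,target / Css,current) = 717 × 11/24.1 = 327.3 mg

327 mg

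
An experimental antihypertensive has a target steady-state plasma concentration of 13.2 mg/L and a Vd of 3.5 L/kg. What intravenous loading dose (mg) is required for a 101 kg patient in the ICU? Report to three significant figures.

4670 mg

Vd = 3.5 L/kg × 101 kg = 353.5 L
The loading dose fills Vd to the target concentration.
LD = Vd × C = 353.5 × 13.20 = 4666 mg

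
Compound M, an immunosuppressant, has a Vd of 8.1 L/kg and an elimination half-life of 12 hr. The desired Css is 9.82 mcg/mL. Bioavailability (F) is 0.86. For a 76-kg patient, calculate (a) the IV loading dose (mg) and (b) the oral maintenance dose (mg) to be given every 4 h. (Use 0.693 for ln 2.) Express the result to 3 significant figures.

Vd(total) = 76 kg × 8.1 L/kg = 615.6 L
LD = Vd × C = 615.6 × 9.82 = 6045 mg
CL = 0.693 × Vd / t½ = 0.693 × 615.6 / 12 = 35.55 L/h
D = CL × Css × τ / F = 35.55 × 9.82 × 4 / 0.86 = 1624 mg

(a) 6050 mg; (b) 1620 mg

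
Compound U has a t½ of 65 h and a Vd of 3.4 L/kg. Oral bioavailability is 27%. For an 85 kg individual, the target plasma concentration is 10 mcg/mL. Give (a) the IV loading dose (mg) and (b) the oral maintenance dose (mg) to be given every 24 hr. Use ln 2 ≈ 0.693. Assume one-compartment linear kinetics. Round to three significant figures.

Total Vd = 3.4 × 85 = 289.0 L
LD = Vd × C = 289.0 × 10 = 2890 mg
CL = 0.693 × Vd / t½ = 0.693 × 289.0 / 65 = 3.081 L/h
D = CL × Css × τ / F = 3.081 × 10 × 24 / 0.27 = 2739 mg

(a) 2890 mg; (b) 2740 mg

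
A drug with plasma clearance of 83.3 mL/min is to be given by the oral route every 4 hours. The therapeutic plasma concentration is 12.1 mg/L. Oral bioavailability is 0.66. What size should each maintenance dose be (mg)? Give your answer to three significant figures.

CL = 83.3 mL/min × 60/1000 = 4.998 L/h
D = CL × Css × τ / F = 4.998 × 12.1 × 4 / 0.66 = 366.5 mg

367 mg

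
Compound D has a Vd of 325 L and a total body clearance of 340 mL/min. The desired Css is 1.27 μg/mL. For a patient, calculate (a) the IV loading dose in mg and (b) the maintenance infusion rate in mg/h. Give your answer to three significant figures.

(a) 413 mg; (b) 25.9 mg/h

LD = Vd · C_target = 325.0 × 1.27 = 412.8 mg
CL = 340 mL/min × 60/1000 = 20.40 L/h
Maintenance: replace elimination → rate = CL × Css = 20.40 × 1.27 = 25.91 mg/h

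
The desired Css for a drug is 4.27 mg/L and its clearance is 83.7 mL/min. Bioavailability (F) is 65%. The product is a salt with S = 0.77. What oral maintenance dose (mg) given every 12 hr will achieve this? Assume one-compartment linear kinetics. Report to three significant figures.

Convert clearance: 83.7 mL/min × 60 min/h ÷ 1000 mL/L = 5.022 L/h
D = CL × Css × τ / F / S = 5.022 × 4.27 × 12 / 0.65 / 0.77 = 514.1 mg

514 mg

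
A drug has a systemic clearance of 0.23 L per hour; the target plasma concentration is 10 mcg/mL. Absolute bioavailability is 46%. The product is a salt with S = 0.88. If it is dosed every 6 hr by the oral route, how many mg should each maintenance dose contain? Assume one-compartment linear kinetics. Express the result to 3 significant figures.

34.1 mg

At steady state, dose per interval replaces the amount cleared in that interval: F·S·D/τ = CL·Css.
D = CL × Css × τ / F / S = 0.2300 × 10 × 6 / 0.46 / 0.88 = 34.09 mg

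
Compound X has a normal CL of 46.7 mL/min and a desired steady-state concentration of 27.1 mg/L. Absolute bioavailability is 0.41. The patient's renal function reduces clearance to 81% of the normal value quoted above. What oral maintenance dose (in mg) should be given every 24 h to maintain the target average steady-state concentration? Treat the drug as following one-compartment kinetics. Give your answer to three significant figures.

3600 mg

Convert clearance: 46.7 mL/min × 60 min/h ÷ 1000 mL/L = 2.802 L/h
Patient clearance = 0.81 × 2.802 = 2.270 L/h
D = CL × Css × τ / F = 2.270 × 27.1 × 24 / 0.41 = 3601 mg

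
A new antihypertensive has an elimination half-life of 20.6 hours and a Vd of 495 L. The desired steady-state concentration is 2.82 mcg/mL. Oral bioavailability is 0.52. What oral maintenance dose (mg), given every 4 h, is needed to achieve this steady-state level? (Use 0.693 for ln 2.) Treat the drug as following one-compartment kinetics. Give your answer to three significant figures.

361 mg

CL = ln 2 · Vd / t½ = 0.693 × 495.0 / 20.6 = 16.65 L/h
D = CL × Css × τ / F = 16.65 × 2.82 × 4 / 0.52 = 361.2 mg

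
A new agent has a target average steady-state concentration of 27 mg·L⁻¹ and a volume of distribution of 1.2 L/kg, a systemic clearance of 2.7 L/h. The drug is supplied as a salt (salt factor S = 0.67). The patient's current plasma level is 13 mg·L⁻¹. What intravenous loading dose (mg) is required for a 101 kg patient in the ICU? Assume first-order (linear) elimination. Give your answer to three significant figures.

Total Vd = 1.2 × 101 = 121.2 L
Concentration deficit ΔC = 27 − 13 = 14.00 mg/L
LD = Vd × ΔC / S = 121.2 × 14.00 / 0.67 = 2533 mg

2530 mg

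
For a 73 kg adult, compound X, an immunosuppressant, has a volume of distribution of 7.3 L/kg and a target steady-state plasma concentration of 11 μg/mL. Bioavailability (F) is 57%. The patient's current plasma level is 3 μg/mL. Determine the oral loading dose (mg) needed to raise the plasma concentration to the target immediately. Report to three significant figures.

7480 mg

Vd(total) = 73 kg × 7.3 L/kg = 532.9 L
Concentration deficit ΔC = 11 − 3 = 8.000 mg/L
LD = Vd × ΔC / F = 532.9 × 8.000 / 0.57 = 7479 mg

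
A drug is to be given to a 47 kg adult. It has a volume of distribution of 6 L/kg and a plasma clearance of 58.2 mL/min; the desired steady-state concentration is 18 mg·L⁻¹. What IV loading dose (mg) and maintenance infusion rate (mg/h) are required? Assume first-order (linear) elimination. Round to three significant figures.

(a) 5080 mg; (b) 62.9 mg/h

Total Vd = 6 × 47 = 282.0 L
Loading dose = Vd × C = 282.0 × 18 = 5076 mg
Convert clearance: 58.2 mL/min × 60 min/h ÷ 1000 mL/L = 3.492 L/h
Maintenance infusion rate = CL × Css = 3.492 × 18 = 62.86 mg/h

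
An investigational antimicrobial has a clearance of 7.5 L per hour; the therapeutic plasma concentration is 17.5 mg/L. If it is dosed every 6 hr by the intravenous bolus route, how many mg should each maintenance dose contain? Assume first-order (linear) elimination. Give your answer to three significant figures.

788 mg

D = CL × Css × τ = 7.500 × 17.5 × 6 = 787.5 mg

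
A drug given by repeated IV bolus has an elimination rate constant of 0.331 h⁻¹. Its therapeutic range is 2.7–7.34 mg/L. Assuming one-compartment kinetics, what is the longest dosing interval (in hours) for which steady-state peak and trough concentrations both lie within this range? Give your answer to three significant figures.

3.02 h

Between IV bolus doses, concentration decays as C = C₀·e^(−kτ), so C_peak/C_trough = e^(kτ).
τ_max = ln(C_peak/C_trough) / k = ln(7.34/2.7) / 0.3310 = 1.000 / 0.3310 = 3.021 h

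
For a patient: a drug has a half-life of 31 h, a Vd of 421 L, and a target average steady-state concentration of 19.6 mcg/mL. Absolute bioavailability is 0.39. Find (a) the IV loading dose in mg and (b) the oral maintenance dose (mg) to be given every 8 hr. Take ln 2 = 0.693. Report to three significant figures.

LD = Vd × C = 421.0 × 19.6 = 8252 mg
CL = 0.693 × Vd / t½ = 0.693 × 421.0 / 31 = 9.411 L/h
D = CL × Css × τ / F = 9.411 × 19.6 × 8 / 0.39 = 3784 mg

(a) 8250 mg; (b) 3780 mg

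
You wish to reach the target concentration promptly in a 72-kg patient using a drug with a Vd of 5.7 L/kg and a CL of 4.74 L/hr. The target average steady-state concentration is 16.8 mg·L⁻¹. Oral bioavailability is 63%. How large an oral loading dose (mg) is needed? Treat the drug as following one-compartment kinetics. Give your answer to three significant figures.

10900 mg

Vd(total) = 72 kg × 5.7 L/kg = 410.4 L
The loading dose fills Vd to the target concentration; clearance is irrelevant here.
LD = Vd × C / F = 410.4 × 16.80 / 0.63 = 10940 mg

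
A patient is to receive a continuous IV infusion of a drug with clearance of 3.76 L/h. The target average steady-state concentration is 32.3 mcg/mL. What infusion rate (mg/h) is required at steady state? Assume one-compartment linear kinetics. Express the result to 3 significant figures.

121 mg/h

Rate = CL × Css = 3.760 × 32.3 = 121.4 mg/h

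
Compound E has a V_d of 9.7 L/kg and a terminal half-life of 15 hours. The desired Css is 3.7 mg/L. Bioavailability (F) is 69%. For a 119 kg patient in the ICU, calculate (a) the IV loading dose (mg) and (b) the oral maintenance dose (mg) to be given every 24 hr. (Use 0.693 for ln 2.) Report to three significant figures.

Vd(total) = 119 kg × 9.7 L/kg = 1154 L
LD = Vd × C = 1154 × 3.7 = 4270 mg
CL = 0.693 × Vd / t½ = 0.693 × 1154 / 15 = 53.31 L/h
D = CL × Css × τ / F = 53.31 × 3.7 × 24 / 0.69 = 6861 mg

(a) 4270 mg; (b) 6860 mg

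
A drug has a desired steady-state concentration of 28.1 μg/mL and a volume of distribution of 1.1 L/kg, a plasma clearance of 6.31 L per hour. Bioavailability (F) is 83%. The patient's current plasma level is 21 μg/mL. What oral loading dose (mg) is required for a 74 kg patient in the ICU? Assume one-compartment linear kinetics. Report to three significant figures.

Vd = 1.1 L/kg × 74 kg = 81.40 L
Concentration deficit ΔC = 28.1 − 21 = 7.100 mg/L
LD = Vd × ΔC / F = 81.40 × 7.100 / 0.83 = 696.3 mg

696 mg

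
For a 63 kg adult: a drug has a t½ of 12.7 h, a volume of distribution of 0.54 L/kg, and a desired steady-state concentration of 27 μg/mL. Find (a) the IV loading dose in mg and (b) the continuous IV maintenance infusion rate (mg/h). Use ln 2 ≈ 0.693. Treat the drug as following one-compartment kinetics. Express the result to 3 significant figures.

(a) 919 mg; (b) 50.1 mg/h

Total Vd = 0.54 × 63 = 34.02 L
LD = Vd × C = 34.02 × 27 = 918.5 mg
CL = 0.693 × Vd / t½ = 0.693 × 34.02 / 12.7 = 1.856 L/h
Infusion rate = CL × Css = 1.856 × 27 = 50.11 mg/h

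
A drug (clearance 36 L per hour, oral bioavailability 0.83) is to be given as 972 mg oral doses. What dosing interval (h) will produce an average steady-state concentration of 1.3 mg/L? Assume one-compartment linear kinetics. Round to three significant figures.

F·D/τ = CL·Css → τ = F·D / (CL·Css).
τ = 0.83 × 972 / (36 × 1.3) = 17.24 h

17.2 h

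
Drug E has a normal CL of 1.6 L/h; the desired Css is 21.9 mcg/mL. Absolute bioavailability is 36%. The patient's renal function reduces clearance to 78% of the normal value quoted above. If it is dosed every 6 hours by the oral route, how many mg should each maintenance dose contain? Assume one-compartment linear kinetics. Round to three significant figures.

456 mg

Patient clearance = 0.78 × 1.600 = 1.248 L/h
At steady state, dose per interval replaces the amount cleared in that interval: F·D/τ = CL·Css.
D = CL × Css × τ / F = 1.248 × 21.9 × 6 / 0.36 = 455.5 mg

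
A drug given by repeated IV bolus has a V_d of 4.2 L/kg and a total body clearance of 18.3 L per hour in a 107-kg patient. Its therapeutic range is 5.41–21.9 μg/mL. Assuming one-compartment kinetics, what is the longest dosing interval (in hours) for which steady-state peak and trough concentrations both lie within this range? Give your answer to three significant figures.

Vd(total) = 107 kg × 4.2 L/kg = 449.4 L
k = CL / Vd = 18.30 / 449.4 = 0.04072 h⁻¹
Between IV bolus doses, concentration decays as C = C₀·e^(−kτ), so C_peak/C_trough = e^(kτ).
τ_max = ln(C_peak/C_trough) / k = ln(21.9/5.41) / 0.04072 = 1.398 / 0.04072 = 34.33 h

34.3 h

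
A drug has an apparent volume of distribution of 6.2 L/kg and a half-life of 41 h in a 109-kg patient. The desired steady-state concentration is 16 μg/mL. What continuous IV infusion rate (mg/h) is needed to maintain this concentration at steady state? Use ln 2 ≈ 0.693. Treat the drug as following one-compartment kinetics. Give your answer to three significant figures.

Total Vd = 6.2 × 109 = 675.8 L
k = 0.693/41 = 0.01690 h⁻¹, so CL = k·Vd = 0.01690 × 675.8 = 11.42 L/h
Infusion rate = CL × Css = 11.42 × 16 = 182.7 mg/h

183 mg/h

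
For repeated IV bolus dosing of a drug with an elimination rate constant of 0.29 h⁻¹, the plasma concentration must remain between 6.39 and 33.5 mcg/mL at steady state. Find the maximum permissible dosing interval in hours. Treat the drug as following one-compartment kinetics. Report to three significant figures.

5.71 h

Between IV bolus doses, concentration decays as C = C₀·e^(−kτ), so C_peak/C_trough = e^(kτ).
τ_max = ln(C_peak/C_trough) / k = ln(33.5/6.39) / 0.2900 = 1.657 / 0.2900 = 5.714 h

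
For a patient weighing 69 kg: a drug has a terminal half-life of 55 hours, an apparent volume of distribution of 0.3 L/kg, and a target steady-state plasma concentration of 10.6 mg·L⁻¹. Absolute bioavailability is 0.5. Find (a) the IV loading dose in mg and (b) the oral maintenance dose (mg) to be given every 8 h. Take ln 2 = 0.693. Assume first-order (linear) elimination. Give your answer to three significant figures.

(a) 219 mg; (b) 44.2 mg

Vd(total) = 69 kg × 0.3 L/kg = 20.70 L
LD = Vd × C = 20.70 × 10.6 = 219.4 mg
CL = 0.693 × Vd / t½ = 0.693 × 20.70 / 55 = 0.2608 L/h
D = CL × Css × τ / F = 0.2608 × 10.6 × 8 / 0.5 = 44.23 mg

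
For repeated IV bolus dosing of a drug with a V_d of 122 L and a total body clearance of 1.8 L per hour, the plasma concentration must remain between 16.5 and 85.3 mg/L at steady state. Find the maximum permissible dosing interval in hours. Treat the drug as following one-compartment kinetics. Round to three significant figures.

111 h

k = CL / Vd = 1.800 / 122.0 = 0.01475 h⁻¹
Between IV bolus doses, concentration decays as C = C₀·e^(−kτ), so C_peak/C_trough = e^(kτ).
τ_max = ln(C_peak/C_trough) / k = ln(85.3/16.5) / 0.01475 = 1.643 / 0.01475 = 111.4 h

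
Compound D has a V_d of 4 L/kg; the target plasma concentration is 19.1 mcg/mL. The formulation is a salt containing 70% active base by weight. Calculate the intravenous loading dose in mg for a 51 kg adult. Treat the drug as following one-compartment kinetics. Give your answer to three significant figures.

Vd(total) = 51 kg × 4 L/kg = 204.0 L
The loading dose fills Vd to the target concentration.
LD = Vd × C / S = 204.0 × 19.10 / 0.7 = 5566 mg

5570 mg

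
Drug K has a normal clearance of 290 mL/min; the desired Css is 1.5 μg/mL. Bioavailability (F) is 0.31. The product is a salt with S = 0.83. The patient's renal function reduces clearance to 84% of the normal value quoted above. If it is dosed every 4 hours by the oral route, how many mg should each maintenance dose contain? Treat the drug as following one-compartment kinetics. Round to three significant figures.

CL = 290 mL/min = 290 × 0.06 = 17.40 L/h
Patient clearance = 0.84 × 17.40 = 14.62 L/h
D = CL × Css × τ / F / S = 14.62 × 1.5 × 4 / 0.31 / 0.83 = 340.9 mg

341 mg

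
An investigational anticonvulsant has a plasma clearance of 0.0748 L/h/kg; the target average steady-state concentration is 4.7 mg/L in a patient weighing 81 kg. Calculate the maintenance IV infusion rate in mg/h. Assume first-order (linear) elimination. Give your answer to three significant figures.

CL = 0.0748 L/h/kg × 81 kg = 6.059 L/h
R₀ = 6.059 × 4.7 = 28.48 mg/h

28.5 mg/h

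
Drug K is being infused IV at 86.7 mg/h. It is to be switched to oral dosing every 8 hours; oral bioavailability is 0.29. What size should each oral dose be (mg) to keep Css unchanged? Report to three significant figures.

2390 mg

To maintain the same Css, the systemic dosing rate must be unchanged: F·D/τ = infusion rate.
D = rate × τ / F = 86.7 × 8 / 0.29 = 2392 mg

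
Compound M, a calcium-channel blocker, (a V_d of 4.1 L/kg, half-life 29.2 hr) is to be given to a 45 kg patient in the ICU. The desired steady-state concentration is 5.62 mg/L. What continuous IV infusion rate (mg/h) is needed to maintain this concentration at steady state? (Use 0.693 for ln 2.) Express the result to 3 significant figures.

Total Vd = 4.1 × 45 = 184.5 L
k = 0.693/29.2 = 0.02373 h⁻¹, so CL = k·Vd = 0.02373 × 184.5 = 4.378 L/h
Infusion rate = CL × Css = 4.378 × 5.62 = 24.60 mg/h

24.6 mg/h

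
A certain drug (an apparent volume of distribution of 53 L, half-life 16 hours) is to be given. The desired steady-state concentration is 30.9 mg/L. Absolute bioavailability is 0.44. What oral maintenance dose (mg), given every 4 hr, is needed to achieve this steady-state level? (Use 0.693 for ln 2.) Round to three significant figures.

CL = 0.693 × Vd / t½ = 0.693 × 53.00 / 16 = 2.296 L/h
D = CL × Css × τ / F = 2.296 × 30.9 × 4 / 0.44 = 645.0 mg

645 mg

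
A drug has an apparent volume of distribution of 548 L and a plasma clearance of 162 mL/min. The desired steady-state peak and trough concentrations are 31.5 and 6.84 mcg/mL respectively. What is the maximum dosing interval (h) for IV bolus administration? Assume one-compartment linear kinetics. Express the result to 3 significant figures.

86.1 h

CL = 162 mL/min × 60/1000 = 9.720 L/h
k = CL / Vd = 9.720 / 548.0 = 0.01774 h⁻¹
Between IV bolus doses, concentration decays as C = C₀·e^(−kτ), so C_peak/C_trough = e^(kτ).
τ_max = ln(C_peak/C_trough) / k = ln(31.5/6.84) / 0.01774 = 1.527 / 0.01774 = 86.08 h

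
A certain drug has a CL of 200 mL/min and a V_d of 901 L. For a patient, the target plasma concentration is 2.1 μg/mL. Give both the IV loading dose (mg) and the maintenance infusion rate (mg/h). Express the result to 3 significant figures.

Loading: fill Vd to C_target → 901.0 L × 2.1 mg/L = 1892 mg
CL = 200 mL/min × 60/1000 = 12.00 L/h
Maintenance: replace elimination → rate = CL × Css = 12.00 × 2.1 = 25.20 mg/h

(a) 1890 mg; (b) 25.2 mg/h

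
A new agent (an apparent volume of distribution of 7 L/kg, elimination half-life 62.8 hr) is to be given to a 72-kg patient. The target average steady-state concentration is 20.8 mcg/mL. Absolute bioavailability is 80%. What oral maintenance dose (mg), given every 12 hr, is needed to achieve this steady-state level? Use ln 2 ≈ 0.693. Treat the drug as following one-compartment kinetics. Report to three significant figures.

1740 mg

Vd(total) = 72 kg × 7 L/kg = 504.0 L
k = 0.693/62.8 = 0.01104 h⁻¹, so CL = k·Vd = 0.01104 × 504.0 = 5.564 L/h
D = CL × Css × τ / F = 5.564 × 20.8 × 12 / 0.8 = 1736 mg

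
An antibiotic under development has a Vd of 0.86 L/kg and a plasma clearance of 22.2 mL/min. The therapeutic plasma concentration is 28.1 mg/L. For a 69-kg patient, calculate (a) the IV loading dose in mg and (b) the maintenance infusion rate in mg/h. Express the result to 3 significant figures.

Vd = 0.86 L/kg × 69 kg = 59.34 L
Loading: fill Vd to C_target → 59.34 L × 28.1 mg/L = 1667 mg
Convert clearance: 22.2 mL/min × 60 min/h ÷ 1000 mL/L = 1.332 L/h
Infusion rate = 1.332 L/h × 28.1 mg/L = 37.43 mg/h

(a) 1670 mg; (b) 37.4 mg/h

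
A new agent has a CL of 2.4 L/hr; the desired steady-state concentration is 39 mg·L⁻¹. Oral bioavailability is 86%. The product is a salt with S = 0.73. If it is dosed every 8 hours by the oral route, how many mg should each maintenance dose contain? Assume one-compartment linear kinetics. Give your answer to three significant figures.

At steady state, dose per interval replaces the amount cleared in that interval: F·S·D/τ = CL·Css.
D = CL × Css × τ / F / S = 2.400 × 39 × 8 / 0.86 / 0.73 = 1193 mg

1190 mg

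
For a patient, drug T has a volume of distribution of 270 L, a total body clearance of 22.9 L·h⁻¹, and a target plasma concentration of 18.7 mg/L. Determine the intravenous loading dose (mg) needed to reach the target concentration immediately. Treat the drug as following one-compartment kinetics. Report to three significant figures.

5050 mg

The loading dose fills Vd to the target concentration; clearance is irrelevant here.
LD = Vd × C = 270.0 × 18.70 = 5049 mg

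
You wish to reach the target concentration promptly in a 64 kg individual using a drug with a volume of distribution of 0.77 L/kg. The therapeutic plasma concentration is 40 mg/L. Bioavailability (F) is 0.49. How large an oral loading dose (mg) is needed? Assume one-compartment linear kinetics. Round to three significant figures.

Vd = 0.77 L/kg × 64 kg = 49.28 L
The loading dose fills Vd to the target concentration.
LD = Vd × C / F = 49.28 × 40.00 / 0.49 = 4023 mg

4020 mg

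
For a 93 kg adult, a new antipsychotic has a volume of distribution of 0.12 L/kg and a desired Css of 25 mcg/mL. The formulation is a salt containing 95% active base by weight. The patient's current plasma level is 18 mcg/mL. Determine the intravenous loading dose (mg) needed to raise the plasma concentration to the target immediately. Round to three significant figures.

Total Vd = 0.12 × 93 = 11.16 L
Concentration deficit ΔC = 25 − 18 = 7.000 mg/L
LD = Vd × ΔC / S = 11.16 × 7.000 / 0.95 = 82.23 mg

82.2 mg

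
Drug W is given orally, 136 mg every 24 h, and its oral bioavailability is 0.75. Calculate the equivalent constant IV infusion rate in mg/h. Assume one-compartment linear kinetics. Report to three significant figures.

Equivalent systemic input: infusion rate = F·D/τ.
Rate = 0.75 × 136 / 24 = 4.250 mg/h

4.25 mg/h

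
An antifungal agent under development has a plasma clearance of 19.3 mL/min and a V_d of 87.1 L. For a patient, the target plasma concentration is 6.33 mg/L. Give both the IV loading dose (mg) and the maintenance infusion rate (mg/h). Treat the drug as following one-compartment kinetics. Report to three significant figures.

Loading: fill Vd to C_target → 87.10 L × 6.33 mg/L = 551.3 mg
CL = 19.3 mL/min = 19.3 × 0.06 = 1.158 L/h
Maintenance: replace elimination → rate = CL × Css = 1.158 × 6.33 = 7.330 mg/h

(a) 551 mg; (b) 7.33 mg/h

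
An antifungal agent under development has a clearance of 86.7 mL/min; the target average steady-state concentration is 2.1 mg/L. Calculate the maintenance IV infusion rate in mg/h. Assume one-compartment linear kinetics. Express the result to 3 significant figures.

10.9 mg/h

Convert clearance: 86.7 mL/min × 60 min/h ÷ 1000 mL/L = 5.202 L/h
At steady state, infusion rate equals elimination rate: rate in = CL × Css.
Rate = CL × Css = 5.202 × 2.1 = 10.92 mg/h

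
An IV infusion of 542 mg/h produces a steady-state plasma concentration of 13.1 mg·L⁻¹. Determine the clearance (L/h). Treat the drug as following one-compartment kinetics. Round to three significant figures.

41.4 L/h

At steady state, infusion rate = CL × Css, so CL = rate / Css.
CL = 542 / 13.1 = 41.37 L/h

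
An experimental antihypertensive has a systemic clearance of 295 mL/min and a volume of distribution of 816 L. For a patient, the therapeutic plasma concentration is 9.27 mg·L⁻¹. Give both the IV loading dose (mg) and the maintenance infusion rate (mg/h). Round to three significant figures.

(a) 7560 mg; (b) 164 mg/h

Loading dose = Vd × C = 816.0 × 9.27 = 7564 mg
CL = 295 mL/min = 295 × 0.06 = 17.70 L/h
Maintenance infusion rate = CL × Css = 17.70 × 9.27 = 164.1 mg/h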